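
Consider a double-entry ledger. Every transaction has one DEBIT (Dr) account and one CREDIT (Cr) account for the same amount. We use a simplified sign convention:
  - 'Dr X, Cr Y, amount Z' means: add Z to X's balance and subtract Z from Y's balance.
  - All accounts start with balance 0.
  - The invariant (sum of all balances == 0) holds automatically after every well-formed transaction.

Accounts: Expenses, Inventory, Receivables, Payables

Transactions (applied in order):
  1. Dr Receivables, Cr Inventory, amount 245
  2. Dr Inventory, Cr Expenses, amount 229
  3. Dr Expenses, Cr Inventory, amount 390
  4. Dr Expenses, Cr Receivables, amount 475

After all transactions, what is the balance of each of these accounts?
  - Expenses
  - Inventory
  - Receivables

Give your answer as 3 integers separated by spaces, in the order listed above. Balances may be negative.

After txn 1 (Dr Receivables, Cr Inventory, amount 245): Inventory=-245 Receivables=245
After txn 2 (Dr Inventory, Cr Expenses, amount 229): Expenses=-229 Inventory=-16 Receivables=245
After txn 3 (Dr Expenses, Cr Inventory, amount 390): Expenses=161 Inventory=-406 Receivables=245
After txn 4 (Dr Expenses, Cr Receivables, amount 475): Expenses=636 Inventory=-406 Receivables=-230

Answer: 636 -406 -230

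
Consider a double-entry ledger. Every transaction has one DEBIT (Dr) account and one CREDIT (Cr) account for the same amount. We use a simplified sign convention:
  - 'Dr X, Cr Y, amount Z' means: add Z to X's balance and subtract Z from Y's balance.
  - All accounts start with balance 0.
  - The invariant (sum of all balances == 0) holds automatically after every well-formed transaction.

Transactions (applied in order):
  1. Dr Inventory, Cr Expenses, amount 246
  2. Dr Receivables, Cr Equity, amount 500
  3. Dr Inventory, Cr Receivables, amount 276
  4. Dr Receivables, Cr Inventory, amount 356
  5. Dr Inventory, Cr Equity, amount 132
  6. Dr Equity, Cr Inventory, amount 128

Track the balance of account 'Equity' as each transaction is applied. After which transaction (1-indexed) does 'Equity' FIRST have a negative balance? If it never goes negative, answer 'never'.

Answer: 2

Derivation:
After txn 1: Equity=0
After txn 2: Equity=-500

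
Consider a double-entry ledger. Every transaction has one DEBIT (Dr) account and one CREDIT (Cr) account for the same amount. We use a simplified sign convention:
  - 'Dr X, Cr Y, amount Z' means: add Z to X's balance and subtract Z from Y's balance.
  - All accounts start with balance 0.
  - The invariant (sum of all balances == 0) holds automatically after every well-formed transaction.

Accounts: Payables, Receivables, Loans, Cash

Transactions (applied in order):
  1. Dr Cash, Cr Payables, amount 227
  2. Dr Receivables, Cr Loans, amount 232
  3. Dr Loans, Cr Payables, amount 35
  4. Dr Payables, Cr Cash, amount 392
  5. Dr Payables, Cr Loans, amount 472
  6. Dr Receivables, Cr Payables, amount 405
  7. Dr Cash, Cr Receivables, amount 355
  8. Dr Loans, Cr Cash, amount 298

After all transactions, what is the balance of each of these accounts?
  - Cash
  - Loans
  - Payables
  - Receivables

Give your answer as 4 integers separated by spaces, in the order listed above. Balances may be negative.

After txn 1 (Dr Cash, Cr Payables, amount 227): Cash=227 Payables=-227
After txn 2 (Dr Receivables, Cr Loans, amount 232): Cash=227 Loans=-232 Payables=-227 Receivables=232
After txn 3 (Dr Loans, Cr Payables, amount 35): Cash=227 Loans=-197 Payables=-262 Receivables=232
After txn 4 (Dr Payables, Cr Cash, amount 392): Cash=-165 Loans=-197 Payables=130 Receivables=232
After txn 5 (Dr Payables, Cr Loans, amount 472): Cash=-165 Loans=-669 Payables=602 Receivables=232
After txn 6 (Dr Receivables, Cr Payables, amount 405): Cash=-165 Loans=-669 Payables=197 Receivables=637
After txn 7 (Dr Cash, Cr Receivables, amount 355): Cash=190 Loans=-669 Payables=197 Receivables=282
After txn 8 (Dr Loans, Cr Cash, amount 298): Cash=-108 Loans=-371 Payables=197 Receivables=282

Answer: -108 -371 197 282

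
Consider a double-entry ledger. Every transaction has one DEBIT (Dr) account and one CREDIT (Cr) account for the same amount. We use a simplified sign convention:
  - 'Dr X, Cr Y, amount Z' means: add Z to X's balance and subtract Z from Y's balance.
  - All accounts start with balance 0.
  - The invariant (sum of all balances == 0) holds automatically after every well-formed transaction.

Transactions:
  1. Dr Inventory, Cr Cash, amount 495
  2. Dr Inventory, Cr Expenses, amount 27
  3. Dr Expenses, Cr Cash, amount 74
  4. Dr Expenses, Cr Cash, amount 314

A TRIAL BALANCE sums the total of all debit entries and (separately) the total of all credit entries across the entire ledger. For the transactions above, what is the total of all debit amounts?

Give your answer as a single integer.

Txn 1: debit+=495
Txn 2: debit+=27
Txn 3: debit+=74
Txn 4: debit+=314
Total debits = 910

Answer: 910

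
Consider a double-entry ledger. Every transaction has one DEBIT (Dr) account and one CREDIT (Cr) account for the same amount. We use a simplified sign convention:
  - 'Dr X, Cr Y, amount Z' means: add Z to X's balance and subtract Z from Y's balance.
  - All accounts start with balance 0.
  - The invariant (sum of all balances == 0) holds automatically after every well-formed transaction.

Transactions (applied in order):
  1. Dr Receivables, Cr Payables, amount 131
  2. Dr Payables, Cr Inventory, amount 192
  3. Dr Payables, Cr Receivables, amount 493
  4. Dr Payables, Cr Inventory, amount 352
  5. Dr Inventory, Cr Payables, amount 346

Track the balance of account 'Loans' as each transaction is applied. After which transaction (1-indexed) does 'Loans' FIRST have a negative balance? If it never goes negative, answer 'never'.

After txn 1: Loans=0
After txn 2: Loans=0
After txn 3: Loans=0
After txn 4: Loans=0
After txn 5: Loans=0

Answer: never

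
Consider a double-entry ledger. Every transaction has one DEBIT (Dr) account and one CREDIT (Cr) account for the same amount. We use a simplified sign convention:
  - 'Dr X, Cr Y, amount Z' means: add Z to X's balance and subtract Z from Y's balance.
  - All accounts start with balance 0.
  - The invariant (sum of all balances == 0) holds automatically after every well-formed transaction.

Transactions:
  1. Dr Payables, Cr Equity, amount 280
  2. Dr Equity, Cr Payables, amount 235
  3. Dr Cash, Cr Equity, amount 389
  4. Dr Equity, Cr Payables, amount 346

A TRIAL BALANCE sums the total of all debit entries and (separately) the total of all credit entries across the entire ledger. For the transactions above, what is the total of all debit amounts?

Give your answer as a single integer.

Answer: 1250

Derivation:
Txn 1: debit+=280
Txn 2: debit+=235
Txn 3: debit+=389
Txn 4: debit+=346
Total debits = 1250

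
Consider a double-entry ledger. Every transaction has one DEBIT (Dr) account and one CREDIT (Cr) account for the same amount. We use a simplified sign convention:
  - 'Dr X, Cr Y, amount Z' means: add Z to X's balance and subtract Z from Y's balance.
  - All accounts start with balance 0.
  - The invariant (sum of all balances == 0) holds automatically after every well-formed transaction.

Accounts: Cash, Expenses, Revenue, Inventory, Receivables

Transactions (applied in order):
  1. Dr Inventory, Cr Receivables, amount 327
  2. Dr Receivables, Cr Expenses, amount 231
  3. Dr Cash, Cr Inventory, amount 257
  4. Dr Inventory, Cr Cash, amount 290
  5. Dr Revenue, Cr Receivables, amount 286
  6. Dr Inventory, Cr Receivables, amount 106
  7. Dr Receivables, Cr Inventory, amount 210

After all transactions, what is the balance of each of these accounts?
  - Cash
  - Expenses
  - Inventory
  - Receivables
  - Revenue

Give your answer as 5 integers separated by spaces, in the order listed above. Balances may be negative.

Answer: -33 -231 256 -278 286

Derivation:
After txn 1 (Dr Inventory, Cr Receivables, amount 327): Inventory=327 Receivables=-327
After txn 2 (Dr Receivables, Cr Expenses, amount 231): Expenses=-231 Inventory=327 Receivables=-96
After txn 3 (Dr Cash, Cr Inventory, amount 257): Cash=257 Expenses=-231 Inventory=70 Receivables=-96
After txn 4 (Dr Inventory, Cr Cash, amount 290): Cash=-33 Expenses=-231 Inventory=360 Receivables=-96
After txn 5 (Dr Revenue, Cr Receivables, amount 286): Cash=-33 Expenses=-231 Inventory=360 Receivables=-382 Revenue=286
After txn 6 (Dr Inventory, Cr Receivables, amount 106): Cash=-33 Expenses=-231 Inventory=466 Receivables=-488 Revenue=286
After txn 7 (Dr Receivables, Cr Inventory, amount 210): Cash=-33 Expenses=-231 Inventory=256 Receivables=-278 Revenue=286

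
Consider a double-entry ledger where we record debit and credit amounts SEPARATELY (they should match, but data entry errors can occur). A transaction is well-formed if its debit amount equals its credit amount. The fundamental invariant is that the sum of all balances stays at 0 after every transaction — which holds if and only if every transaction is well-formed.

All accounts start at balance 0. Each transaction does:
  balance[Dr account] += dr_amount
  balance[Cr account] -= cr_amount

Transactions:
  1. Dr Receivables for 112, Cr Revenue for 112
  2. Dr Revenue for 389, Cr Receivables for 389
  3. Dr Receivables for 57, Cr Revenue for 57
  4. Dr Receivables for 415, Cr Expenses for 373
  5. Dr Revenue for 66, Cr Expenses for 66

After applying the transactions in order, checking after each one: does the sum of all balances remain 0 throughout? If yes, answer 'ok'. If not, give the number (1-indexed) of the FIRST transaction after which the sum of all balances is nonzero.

After txn 1: dr=112 cr=112 sum_balances=0
After txn 2: dr=389 cr=389 sum_balances=0
After txn 3: dr=57 cr=57 sum_balances=0
After txn 4: dr=415 cr=373 sum_balances=42
After txn 5: dr=66 cr=66 sum_balances=42

Answer: 4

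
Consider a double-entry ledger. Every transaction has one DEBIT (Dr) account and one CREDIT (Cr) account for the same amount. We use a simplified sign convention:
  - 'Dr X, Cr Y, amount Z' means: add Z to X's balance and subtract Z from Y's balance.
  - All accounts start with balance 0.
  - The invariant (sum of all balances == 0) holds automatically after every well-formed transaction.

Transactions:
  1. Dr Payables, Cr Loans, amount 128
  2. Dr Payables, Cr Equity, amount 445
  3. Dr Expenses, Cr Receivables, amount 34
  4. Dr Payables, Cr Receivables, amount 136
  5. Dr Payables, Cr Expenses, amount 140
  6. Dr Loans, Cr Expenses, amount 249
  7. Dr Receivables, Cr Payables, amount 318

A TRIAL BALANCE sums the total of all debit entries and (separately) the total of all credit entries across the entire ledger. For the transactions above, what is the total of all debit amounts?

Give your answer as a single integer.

Txn 1: debit+=128
Txn 2: debit+=445
Txn 3: debit+=34
Txn 4: debit+=136
Txn 5: debit+=140
Txn 6: debit+=249
Txn 7: debit+=318
Total debits = 1450

Answer: 1450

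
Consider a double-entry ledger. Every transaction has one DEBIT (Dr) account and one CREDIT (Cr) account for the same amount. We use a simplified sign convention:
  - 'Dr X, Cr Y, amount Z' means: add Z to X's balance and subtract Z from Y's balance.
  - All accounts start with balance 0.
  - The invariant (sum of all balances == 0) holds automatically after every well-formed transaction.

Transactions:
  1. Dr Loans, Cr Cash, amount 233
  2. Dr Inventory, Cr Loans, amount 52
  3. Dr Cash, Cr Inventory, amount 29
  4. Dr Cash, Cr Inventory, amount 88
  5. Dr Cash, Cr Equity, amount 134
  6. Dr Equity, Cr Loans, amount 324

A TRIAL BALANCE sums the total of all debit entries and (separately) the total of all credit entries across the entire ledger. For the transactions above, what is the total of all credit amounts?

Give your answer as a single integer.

Answer: 860

Derivation:
Txn 1: credit+=233
Txn 2: credit+=52
Txn 3: credit+=29
Txn 4: credit+=88
Txn 5: credit+=134
Txn 6: credit+=324
Total credits = 860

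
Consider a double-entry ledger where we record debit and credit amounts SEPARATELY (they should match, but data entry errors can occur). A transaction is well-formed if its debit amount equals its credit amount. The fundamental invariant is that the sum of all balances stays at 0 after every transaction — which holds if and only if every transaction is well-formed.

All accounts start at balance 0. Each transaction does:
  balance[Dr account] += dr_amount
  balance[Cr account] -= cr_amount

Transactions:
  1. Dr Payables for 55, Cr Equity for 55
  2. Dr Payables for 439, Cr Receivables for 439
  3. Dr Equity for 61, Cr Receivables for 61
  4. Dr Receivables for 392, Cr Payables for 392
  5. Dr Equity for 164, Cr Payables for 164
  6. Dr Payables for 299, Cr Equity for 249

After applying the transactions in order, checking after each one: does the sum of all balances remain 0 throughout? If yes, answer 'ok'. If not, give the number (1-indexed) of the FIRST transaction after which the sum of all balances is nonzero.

Answer: 6

Derivation:
After txn 1: dr=55 cr=55 sum_balances=0
After txn 2: dr=439 cr=439 sum_balances=0
After txn 3: dr=61 cr=61 sum_balances=0
After txn 4: dr=392 cr=392 sum_balances=0
After txn 5: dr=164 cr=164 sum_balances=0
After txn 6: dr=299 cr=249 sum_balances=50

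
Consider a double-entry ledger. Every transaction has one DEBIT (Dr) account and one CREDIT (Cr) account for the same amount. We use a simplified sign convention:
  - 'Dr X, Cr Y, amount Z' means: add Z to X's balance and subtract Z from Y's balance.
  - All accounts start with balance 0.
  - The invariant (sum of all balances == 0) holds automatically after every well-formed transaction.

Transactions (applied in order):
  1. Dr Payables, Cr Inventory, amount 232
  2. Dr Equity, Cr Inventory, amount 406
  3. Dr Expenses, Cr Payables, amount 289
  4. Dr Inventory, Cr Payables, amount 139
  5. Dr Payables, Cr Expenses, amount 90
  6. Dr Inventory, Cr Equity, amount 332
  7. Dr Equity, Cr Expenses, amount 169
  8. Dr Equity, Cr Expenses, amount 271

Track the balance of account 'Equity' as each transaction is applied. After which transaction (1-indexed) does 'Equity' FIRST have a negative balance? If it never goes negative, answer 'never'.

Answer: never

Derivation:
After txn 1: Equity=0
After txn 2: Equity=406
After txn 3: Equity=406
After txn 4: Equity=406
After txn 5: Equity=406
After txn 6: Equity=74
After txn 7: Equity=243
After txn 8: Equity=514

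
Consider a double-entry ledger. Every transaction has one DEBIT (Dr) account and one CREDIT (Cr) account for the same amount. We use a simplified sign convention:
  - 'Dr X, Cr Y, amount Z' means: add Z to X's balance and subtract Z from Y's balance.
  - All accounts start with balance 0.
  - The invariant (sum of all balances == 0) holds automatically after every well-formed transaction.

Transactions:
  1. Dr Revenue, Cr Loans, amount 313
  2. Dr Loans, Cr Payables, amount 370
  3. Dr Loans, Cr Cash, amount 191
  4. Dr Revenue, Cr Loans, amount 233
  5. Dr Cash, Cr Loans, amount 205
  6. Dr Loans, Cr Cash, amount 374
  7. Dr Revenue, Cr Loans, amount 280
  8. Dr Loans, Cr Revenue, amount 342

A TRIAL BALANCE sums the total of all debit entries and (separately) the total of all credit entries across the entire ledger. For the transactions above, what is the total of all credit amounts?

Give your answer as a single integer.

Answer: 2308

Derivation:
Txn 1: credit+=313
Txn 2: credit+=370
Txn 3: credit+=191
Txn 4: credit+=233
Txn 5: credit+=205
Txn 6: credit+=374
Txn 7: credit+=280
Txn 8: credit+=342
Total credits = 2308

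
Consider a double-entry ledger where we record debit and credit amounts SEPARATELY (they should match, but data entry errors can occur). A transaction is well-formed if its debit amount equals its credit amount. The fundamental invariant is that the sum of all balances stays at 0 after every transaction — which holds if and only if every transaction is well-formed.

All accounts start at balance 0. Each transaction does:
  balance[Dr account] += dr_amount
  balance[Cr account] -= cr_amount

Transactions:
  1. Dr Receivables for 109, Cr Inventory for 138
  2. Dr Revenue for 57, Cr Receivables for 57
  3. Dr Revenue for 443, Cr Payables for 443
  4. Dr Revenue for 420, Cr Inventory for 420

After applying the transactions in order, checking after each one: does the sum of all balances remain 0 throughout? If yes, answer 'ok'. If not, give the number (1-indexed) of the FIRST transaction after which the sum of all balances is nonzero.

After txn 1: dr=109 cr=138 sum_balances=-29
After txn 2: dr=57 cr=57 sum_balances=-29
After txn 3: dr=443 cr=443 sum_balances=-29
After txn 4: dr=420 cr=420 sum_balances=-29

Answer: 1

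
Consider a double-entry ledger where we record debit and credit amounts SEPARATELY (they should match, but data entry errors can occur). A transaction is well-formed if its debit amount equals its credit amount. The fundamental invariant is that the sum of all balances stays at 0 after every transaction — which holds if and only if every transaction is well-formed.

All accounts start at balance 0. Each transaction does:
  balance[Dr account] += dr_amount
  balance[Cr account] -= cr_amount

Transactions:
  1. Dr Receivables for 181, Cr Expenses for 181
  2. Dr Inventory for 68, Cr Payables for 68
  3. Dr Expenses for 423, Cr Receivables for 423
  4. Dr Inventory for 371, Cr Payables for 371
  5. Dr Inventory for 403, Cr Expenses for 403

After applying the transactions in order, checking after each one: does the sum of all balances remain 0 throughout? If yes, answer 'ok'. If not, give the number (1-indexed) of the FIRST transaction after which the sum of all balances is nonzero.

Answer: ok

Derivation:
After txn 1: dr=181 cr=181 sum_balances=0
After txn 2: dr=68 cr=68 sum_balances=0
After txn 3: dr=423 cr=423 sum_balances=0
After txn 4: dr=371 cr=371 sum_balances=0
After txn 5: dr=403 cr=403 sum_balances=0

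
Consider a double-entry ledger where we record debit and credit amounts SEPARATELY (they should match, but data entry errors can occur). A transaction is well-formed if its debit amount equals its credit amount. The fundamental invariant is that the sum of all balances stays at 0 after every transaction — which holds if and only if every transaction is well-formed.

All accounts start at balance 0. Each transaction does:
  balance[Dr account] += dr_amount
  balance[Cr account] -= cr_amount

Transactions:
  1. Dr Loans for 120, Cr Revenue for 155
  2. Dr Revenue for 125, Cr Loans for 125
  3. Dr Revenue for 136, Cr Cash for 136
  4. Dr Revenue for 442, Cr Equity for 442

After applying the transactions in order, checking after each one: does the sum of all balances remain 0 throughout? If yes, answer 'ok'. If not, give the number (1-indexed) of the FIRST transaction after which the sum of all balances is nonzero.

After txn 1: dr=120 cr=155 sum_balances=-35
After txn 2: dr=125 cr=125 sum_balances=-35
After txn 3: dr=136 cr=136 sum_balances=-35
After txn 4: dr=442 cr=442 sum_balances=-35

Answer: 1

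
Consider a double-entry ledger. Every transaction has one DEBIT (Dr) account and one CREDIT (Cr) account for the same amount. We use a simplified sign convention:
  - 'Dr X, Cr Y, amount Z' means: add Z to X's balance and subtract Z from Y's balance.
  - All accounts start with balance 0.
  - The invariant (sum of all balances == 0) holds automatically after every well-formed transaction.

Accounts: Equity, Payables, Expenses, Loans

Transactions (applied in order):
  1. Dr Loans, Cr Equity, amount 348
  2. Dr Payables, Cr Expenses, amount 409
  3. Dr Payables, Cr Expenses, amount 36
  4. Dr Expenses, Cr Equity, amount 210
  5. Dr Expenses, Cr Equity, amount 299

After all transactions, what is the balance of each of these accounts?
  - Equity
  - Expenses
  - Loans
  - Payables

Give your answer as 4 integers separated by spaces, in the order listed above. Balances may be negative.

Answer: -857 64 348 445

Derivation:
After txn 1 (Dr Loans, Cr Equity, amount 348): Equity=-348 Loans=348
After txn 2 (Dr Payables, Cr Expenses, amount 409): Equity=-348 Expenses=-409 Loans=348 Payables=409
After txn 3 (Dr Payables, Cr Expenses, amount 36): Equity=-348 Expenses=-445 Loans=348 Payables=445
After txn 4 (Dr Expenses, Cr Equity, amount 210): Equity=-558 Expenses=-235 Loans=348 Payables=445
After txn 5 (Dr Expenses, Cr Equity, amount 299): Equity=-857 Expenses=64 Loans=348 Payables=445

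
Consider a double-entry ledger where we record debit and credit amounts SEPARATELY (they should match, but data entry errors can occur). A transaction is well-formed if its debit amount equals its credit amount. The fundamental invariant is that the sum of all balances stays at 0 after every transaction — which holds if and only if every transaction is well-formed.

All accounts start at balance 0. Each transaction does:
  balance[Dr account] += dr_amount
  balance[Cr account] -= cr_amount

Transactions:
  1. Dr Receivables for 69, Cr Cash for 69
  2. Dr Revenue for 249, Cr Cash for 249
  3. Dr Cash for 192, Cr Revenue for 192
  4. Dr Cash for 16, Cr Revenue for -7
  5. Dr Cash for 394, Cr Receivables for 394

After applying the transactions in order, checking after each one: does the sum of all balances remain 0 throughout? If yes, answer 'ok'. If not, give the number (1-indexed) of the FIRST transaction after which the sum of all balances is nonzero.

After txn 1: dr=69 cr=69 sum_balances=0
After txn 2: dr=249 cr=249 sum_balances=0
After txn 3: dr=192 cr=192 sum_balances=0
After txn 4: dr=16 cr=-7 sum_balances=23
After txn 5: dr=394 cr=394 sum_balances=23

Answer: 4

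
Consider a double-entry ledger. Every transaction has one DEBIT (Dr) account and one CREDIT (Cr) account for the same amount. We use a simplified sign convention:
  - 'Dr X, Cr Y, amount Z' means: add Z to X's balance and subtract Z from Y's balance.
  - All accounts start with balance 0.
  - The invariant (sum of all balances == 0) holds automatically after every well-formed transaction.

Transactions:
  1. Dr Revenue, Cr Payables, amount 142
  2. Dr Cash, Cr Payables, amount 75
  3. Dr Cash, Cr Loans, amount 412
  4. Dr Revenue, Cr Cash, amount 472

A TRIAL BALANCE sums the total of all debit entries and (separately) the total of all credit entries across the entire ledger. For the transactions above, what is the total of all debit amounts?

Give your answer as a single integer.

Answer: 1101

Derivation:
Txn 1: debit+=142
Txn 2: debit+=75
Txn 3: debit+=412
Txn 4: debit+=472
Total debits = 1101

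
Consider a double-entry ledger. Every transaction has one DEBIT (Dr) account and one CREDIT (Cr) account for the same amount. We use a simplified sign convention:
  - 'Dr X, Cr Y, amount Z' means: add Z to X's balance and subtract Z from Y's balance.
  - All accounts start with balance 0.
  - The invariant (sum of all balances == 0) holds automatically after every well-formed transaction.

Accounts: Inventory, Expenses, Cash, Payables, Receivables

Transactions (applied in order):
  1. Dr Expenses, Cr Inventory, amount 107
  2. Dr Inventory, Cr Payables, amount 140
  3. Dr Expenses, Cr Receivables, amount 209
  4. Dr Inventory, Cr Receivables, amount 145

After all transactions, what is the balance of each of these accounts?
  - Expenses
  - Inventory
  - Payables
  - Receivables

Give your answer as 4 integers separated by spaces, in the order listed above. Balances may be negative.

Answer: 316 178 -140 -354

Derivation:
After txn 1 (Dr Expenses, Cr Inventory, amount 107): Expenses=107 Inventory=-107
After txn 2 (Dr Inventory, Cr Payables, amount 140): Expenses=107 Inventory=33 Payables=-140
After txn 3 (Dr Expenses, Cr Receivables, amount 209): Expenses=316 Inventory=33 Payables=-140 Receivables=-209
After txn 4 (Dr Inventory, Cr Receivables, amount 145): Expenses=316 Inventory=178 Payables=-140 Receivables=-354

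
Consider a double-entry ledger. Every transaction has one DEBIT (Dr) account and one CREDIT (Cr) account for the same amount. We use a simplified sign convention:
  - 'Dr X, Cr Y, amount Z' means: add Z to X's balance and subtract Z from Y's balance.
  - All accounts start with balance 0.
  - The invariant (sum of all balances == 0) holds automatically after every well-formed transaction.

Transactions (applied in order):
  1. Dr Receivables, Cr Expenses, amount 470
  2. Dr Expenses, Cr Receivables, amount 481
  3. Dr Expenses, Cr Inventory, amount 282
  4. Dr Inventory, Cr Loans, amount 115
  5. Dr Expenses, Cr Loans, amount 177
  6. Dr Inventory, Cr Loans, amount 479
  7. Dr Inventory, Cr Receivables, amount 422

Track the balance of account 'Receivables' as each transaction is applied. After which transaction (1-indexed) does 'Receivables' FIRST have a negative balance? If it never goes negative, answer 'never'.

Answer: 2

Derivation:
After txn 1: Receivables=470
After txn 2: Receivables=-11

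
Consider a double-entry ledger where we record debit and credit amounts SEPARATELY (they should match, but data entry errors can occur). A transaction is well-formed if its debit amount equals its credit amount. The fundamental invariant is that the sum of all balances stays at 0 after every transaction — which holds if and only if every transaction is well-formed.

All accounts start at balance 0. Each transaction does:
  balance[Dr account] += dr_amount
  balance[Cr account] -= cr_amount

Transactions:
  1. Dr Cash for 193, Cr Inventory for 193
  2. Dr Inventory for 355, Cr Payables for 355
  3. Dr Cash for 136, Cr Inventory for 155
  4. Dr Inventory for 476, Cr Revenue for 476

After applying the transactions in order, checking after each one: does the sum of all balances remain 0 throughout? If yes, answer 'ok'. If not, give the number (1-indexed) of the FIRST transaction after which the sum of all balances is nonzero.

After txn 1: dr=193 cr=193 sum_balances=0
After txn 2: dr=355 cr=355 sum_balances=0
After txn 3: dr=136 cr=155 sum_balances=-19
After txn 4: dr=476 cr=476 sum_balances=-19

Answer: 3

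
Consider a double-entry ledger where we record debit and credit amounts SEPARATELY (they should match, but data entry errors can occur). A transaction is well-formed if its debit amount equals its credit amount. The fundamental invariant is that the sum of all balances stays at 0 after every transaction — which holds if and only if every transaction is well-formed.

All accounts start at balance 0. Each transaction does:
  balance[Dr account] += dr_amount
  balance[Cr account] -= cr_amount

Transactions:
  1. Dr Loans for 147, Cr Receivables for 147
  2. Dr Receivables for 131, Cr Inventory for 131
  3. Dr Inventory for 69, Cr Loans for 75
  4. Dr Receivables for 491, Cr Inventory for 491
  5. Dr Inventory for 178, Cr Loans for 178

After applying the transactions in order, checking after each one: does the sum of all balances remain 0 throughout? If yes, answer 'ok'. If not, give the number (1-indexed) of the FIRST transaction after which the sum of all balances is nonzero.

Answer: 3

Derivation:
After txn 1: dr=147 cr=147 sum_balances=0
After txn 2: dr=131 cr=131 sum_balances=0
After txn 3: dr=69 cr=75 sum_balances=-6
After txn 4: dr=491 cr=491 sum_balances=-6
After txn 5: dr=178 cr=178 sum_balances=-6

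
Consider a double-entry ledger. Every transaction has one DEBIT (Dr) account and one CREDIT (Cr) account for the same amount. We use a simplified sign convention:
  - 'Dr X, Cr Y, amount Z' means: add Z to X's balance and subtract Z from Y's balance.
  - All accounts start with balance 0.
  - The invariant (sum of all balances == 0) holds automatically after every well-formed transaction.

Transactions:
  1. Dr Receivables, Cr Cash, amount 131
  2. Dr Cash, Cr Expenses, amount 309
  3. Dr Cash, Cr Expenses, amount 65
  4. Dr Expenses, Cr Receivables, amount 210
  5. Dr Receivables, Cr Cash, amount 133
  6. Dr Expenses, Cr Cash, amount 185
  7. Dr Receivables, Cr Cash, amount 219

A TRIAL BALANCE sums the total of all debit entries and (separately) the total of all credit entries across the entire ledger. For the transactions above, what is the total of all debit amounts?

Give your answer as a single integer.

Answer: 1252

Derivation:
Txn 1: debit+=131
Txn 2: debit+=309
Txn 3: debit+=65
Txn 4: debit+=210
Txn 5: debit+=133
Txn 6: debit+=185
Txn 7: debit+=219
Total debits = 1252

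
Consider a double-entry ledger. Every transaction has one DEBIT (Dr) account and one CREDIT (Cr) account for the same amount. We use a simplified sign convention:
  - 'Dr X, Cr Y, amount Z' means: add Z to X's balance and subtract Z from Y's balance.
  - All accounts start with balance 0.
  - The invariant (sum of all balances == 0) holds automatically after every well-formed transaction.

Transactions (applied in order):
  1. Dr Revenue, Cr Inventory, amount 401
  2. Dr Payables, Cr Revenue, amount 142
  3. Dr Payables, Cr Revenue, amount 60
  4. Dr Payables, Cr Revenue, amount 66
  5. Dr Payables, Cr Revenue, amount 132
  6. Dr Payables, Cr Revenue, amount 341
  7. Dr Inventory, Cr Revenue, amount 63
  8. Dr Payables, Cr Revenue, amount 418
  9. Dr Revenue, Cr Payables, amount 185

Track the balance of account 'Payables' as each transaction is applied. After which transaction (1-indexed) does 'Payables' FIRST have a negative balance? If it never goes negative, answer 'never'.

Answer: never

Derivation:
After txn 1: Payables=0
After txn 2: Payables=142
After txn 3: Payables=202
After txn 4: Payables=268
After txn 5: Payables=400
After txn 6: Payables=741
After txn 7: Payables=741
After txn 8: Payables=1159
After txn 9: Payables=974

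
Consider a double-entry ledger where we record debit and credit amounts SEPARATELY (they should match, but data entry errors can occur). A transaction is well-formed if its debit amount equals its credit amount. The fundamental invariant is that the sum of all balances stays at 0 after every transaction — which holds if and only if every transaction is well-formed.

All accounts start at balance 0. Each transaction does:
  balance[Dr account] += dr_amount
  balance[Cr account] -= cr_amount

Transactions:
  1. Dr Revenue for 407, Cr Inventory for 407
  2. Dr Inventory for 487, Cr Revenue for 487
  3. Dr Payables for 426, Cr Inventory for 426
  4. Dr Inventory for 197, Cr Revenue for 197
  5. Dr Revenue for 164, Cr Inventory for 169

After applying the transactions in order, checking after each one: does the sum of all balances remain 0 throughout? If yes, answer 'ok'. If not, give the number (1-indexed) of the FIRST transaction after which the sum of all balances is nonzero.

After txn 1: dr=407 cr=407 sum_balances=0
After txn 2: dr=487 cr=487 sum_balances=0
After txn 3: dr=426 cr=426 sum_balances=0
After txn 4: dr=197 cr=197 sum_balances=0
After txn 5: dr=164 cr=169 sum_balances=-5

Answer: 5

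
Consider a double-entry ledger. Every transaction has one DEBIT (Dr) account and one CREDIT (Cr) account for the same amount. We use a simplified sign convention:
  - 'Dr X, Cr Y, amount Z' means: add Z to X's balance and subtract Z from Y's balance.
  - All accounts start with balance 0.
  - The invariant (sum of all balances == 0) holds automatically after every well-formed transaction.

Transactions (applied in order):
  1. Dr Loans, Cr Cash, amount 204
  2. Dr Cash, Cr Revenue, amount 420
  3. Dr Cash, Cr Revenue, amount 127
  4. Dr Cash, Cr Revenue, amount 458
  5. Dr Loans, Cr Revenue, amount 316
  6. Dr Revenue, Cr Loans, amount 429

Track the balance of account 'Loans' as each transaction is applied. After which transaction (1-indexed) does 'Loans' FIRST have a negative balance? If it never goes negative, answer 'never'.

Answer: never

Derivation:
After txn 1: Loans=204
After txn 2: Loans=204
After txn 3: Loans=204
After txn 4: Loans=204
After txn 5: Loans=520
After txn 6: Loans=91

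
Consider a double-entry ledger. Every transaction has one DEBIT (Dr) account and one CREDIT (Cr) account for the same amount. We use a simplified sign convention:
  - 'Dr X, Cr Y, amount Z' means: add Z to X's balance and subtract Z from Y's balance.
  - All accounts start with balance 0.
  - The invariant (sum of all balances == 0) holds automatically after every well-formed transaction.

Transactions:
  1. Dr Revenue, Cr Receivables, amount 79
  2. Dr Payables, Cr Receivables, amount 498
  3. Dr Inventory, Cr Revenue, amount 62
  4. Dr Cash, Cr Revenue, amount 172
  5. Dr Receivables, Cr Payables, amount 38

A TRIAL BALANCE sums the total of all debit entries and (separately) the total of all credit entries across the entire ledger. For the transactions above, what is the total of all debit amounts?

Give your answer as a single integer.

Answer: 849

Derivation:
Txn 1: debit+=79
Txn 2: debit+=498
Txn 3: debit+=62
Txn 4: debit+=172
Txn 5: debit+=38
Total debits = 849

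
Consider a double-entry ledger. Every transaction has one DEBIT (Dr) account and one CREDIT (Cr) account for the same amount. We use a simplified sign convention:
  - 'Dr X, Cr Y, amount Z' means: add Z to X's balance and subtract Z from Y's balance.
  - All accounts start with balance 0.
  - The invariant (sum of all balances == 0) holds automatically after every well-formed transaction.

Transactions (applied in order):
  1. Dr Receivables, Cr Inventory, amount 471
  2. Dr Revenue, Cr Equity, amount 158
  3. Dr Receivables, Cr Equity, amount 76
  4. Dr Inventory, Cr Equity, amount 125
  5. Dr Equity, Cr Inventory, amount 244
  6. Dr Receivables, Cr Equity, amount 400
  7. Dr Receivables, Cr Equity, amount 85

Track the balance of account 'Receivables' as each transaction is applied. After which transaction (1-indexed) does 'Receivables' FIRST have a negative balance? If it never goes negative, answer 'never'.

Answer: never

Derivation:
After txn 1: Receivables=471
After txn 2: Receivables=471
After txn 3: Receivables=547
After txn 4: Receivables=547
After txn 5: Receivables=547
After txn 6: Receivables=947
After txn 7: Receivables=1032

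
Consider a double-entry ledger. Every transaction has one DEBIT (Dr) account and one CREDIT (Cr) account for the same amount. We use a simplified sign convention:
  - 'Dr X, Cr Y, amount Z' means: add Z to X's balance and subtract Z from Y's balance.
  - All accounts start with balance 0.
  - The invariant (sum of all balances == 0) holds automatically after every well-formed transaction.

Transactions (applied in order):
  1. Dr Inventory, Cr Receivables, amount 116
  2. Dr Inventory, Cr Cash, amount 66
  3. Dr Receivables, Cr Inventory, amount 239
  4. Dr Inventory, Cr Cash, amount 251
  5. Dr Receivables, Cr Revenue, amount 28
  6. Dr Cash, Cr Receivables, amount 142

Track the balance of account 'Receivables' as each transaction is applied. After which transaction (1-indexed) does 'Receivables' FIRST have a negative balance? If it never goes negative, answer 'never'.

Answer: 1

Derivation:
After txn 1: Receivables=-116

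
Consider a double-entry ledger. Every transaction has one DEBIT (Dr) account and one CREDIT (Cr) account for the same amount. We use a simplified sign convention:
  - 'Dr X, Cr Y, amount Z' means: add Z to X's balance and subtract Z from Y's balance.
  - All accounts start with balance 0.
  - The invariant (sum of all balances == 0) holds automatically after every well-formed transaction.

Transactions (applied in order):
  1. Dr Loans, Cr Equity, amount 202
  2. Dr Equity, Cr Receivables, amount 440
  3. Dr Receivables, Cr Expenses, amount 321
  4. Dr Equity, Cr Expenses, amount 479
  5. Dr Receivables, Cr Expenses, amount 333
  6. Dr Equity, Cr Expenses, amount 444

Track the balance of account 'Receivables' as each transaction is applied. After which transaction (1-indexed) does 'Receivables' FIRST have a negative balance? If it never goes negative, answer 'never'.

Answer: 2

Derivation:
After txn 1: Receivables=0
After txn 2: Receivables=-440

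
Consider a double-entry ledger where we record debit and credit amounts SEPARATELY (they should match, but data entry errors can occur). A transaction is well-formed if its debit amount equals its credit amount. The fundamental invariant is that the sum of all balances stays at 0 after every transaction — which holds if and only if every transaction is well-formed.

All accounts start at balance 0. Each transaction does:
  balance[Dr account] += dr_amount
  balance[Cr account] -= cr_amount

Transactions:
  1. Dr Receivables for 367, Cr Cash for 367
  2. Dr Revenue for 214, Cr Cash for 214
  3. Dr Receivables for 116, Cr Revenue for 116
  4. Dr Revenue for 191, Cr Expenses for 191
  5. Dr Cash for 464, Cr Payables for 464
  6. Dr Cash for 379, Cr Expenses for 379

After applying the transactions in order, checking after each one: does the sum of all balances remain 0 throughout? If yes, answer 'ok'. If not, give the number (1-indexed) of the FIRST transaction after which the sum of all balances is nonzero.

Answer: ok

Derivation:
After txn 1: dr=367 cr=367 sum_balances=0
After txn 2: dr=214 cr=214 sum_balances=0
After txn 3: dr=116 cr=116 sum_balances=0
After txn 4: dr=191 cr=191 sum_balances=0
After txn 5: dr=464 cr=464 sum_balances=0
After txn 6: dr=379 cr=379 sum_balances=0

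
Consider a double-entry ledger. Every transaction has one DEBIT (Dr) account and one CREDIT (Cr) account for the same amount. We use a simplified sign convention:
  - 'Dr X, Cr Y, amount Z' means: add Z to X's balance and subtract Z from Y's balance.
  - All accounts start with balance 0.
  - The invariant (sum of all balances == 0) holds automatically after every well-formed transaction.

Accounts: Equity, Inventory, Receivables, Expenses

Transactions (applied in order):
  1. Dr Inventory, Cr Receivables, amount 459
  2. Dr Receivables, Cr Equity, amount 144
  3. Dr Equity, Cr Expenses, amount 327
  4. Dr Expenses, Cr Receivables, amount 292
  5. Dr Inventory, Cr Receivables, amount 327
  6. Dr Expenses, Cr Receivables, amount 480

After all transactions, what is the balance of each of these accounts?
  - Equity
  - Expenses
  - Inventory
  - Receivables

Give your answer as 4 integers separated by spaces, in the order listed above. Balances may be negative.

Answer: 183 445 786 -1414

Derivation:
After txn 1 (Dr Inventory, Cr Receivables, amount 459): Inventory=459 Receivables=-459
After txn 2 (Dr Receivables, Cr Equity, amount 144): Equity=-144 Inventory=459 Receivables=-315
After txn 3 (Dr Equity, Cr Expenses, amount 327): Equity=183 Expenses=-327 Inventory=459 Receivables=-315
After txn 4 (Dr Expenses, Cr Receivables, amount 292): Equity=183 Expenses=-35 Inventory=459 Receivables=-607
After txn 5 (Dr Inventory, Cr Receivables, amount 327): Equity=183 Expenses=-35 Inventory=786 Receivables=-934
After txn 6 (Dr Expenses, Cr Receivables, amount 480): Equity=183 Expenses=445 Inventory=786 Receivables=-1414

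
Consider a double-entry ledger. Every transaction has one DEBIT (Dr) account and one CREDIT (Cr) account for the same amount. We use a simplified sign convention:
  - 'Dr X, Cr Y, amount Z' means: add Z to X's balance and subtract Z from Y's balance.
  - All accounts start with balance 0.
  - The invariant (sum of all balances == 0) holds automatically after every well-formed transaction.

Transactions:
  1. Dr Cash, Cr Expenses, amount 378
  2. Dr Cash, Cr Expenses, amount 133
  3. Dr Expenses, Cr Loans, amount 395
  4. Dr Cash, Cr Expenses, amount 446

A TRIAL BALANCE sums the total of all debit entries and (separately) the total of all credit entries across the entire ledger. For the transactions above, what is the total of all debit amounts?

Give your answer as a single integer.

Txn 1: debit+=378
Txn 2: debit+=133
Txn 3: debit+=395
Txn 4: debit+=446
Total debits = 1352

Answer: 1352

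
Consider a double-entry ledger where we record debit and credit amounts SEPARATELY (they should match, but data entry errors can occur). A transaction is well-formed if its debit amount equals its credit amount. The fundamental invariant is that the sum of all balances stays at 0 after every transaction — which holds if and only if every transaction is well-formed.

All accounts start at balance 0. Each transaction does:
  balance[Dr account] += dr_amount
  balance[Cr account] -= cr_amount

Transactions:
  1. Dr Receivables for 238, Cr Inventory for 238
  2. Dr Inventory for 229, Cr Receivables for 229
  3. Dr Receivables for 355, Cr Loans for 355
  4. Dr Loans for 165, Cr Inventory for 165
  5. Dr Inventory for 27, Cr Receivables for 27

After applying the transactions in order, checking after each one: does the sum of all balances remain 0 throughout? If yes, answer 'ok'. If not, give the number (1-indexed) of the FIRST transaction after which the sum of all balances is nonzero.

Answer: ok

Derivation:
After txn 1: dr=238 cr=238 sum_balances=0
After txn 2: dr=229 cr=229 sum_balances=0
After txn 3: dr=355 cr=355 sum_balances=0
After txn 4: dr=165 cr=165 sum_balances=0
After txn 5: dr=27 cr=27 sum_balances=0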